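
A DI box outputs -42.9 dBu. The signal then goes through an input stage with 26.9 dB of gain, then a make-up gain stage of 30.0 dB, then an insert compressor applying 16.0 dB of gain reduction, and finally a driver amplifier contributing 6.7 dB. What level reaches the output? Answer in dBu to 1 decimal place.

+4.7 dBu

In dB, series stages simply add:
-42.9 + 26.9 + 30.0 − 16.0 + 6.7 = +4.7 dBu.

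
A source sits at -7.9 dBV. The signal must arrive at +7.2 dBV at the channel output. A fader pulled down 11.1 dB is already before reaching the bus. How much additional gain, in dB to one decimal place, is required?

The required make-up gain is the shortfall in the dB sum.
G = +7.2 − (-7.9) + 11.1 = 26.2 dB.

26.2 dB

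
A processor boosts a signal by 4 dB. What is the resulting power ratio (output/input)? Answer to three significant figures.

Power ratio = 10^(dB/10).
10^(4/10) = 10^(0.4000) = 2.51.

2.51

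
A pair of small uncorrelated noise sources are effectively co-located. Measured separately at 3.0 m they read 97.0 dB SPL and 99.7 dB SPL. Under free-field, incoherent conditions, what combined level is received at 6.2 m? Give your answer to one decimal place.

Combined at 3.0 m: 10·log₁₀(10^(97.0/10)+10^(99.7/10)) = 101.57 dB SPL.
Then apply −20·log₁₀(6.2/3.0) = -6.31 dB → 95.3 dB SPL.

95.3 dB SPL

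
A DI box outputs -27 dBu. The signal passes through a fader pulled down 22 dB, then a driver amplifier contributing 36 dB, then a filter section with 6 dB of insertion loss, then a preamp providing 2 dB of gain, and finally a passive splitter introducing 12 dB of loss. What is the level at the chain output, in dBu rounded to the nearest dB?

Cascaded gains and losses add directly in dB.
-27 − 22 + 36 − 6 + 2 − 12 = -29 dBu.

-29 dBu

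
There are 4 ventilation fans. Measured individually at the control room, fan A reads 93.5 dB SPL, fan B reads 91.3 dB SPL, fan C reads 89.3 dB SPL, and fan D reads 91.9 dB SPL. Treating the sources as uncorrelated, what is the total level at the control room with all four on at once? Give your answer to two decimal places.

97.77 dB SPL

Add the sources as powers (linear), then convert back to dB:
L_total = 10·log₁₀(10^(93.5/10) + 10^(91.3/10) + 10^(89.3/10) + 10^(91.9/10)) = 10·log₁₀(5988000000) = 97.77 dB SPL.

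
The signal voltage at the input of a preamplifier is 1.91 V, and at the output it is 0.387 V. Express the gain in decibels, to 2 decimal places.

-13.87 dB

Voltage is an amplitude quantity, so gain = 20·log₁₀(V_out/V_in).
20·log₁₀(0.387/1.91) = 20·log₁₀(0.2026) = -13.87 dB.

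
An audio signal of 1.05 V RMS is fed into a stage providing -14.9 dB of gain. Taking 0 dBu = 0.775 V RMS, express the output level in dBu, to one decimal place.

-12.3 dBu

Input level: 20·log₁₀(1.05/0.775) = 2.64 dBu.
Output: 2.64 − 14.9 = -12.3 dBu.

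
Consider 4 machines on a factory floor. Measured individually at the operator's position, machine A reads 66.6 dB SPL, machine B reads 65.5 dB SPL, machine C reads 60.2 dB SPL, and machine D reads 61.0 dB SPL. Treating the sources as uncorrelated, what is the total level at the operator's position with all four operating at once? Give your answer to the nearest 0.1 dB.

Incoherent sources sum as intensities:
L_total = 10·log₁₀(10^(66.6/10) + 10^(65.5/10) + 10^(60.2/10) + 10^(61.0/10)) = 10·log₁₀(10430000) = 70.2 dB SPL.

70.2 dB SPL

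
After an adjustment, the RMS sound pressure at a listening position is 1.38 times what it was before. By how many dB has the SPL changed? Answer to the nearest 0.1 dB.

2.8 dB

SPL change from a pressure ratio uses the 20·log₁₀ form:
20·log₁₀(1.38) = 2.8 dB.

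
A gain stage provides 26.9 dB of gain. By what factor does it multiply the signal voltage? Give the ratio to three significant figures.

Voltage ratio = 10^(dB/20).
10^(26.9/20) = 10^(1.345) = 22.1.

22.1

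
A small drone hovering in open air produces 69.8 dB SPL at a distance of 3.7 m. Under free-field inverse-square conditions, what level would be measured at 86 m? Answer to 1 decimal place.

42.5 dB SPL

Inverse-square spreading gives ΔL = −20·log₁₀(d₂/d₁).
ΔL = −20·log₁₀(86/3.7) = -27.33 dB, so L₂ = 69.8 + (-27.33) = 42.5 dB SPL.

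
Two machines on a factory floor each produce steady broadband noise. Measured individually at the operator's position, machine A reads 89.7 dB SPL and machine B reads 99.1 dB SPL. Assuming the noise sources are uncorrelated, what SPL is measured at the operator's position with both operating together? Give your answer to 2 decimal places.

99.57 dB SPL

Uncorrelated sources add in intensity (power), not in dB.
L_total = 10·log₁₀(10^(89.7/10) + 10^(99.1/10)) = 10·log₁₀(9062000000) = 99.57 dB SPL.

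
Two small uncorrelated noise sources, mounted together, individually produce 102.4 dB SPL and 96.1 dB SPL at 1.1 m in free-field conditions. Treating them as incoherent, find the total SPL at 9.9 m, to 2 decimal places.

Combined at 1.1 m: 10·log₁₀(10^(102.4/10)+10^(96.1/10)) = 103.315 dB SPL.
Then apply −20·log₁₀(9.9/1.1) = -19.085 dB → 84.23 dB SPL.

84.23 dB SPL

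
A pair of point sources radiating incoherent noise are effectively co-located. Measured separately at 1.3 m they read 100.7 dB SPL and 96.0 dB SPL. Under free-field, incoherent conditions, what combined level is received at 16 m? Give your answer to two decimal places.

80.16 dB SPL

Combined at 1.3 m: 10·log₁₀(10^(100.7/10)+10^(96.0/10)) = 101.967 dB SPL.
Then apply −20·log₁₀(16/1.3) = -21.804 dB → 80.16 dB SPL.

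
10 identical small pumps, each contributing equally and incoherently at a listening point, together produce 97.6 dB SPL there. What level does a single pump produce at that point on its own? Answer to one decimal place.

10 equal incoherent sources add 10·log₁₀(10) = 10.00 dB over one source.
L_one = 97.6 − 10.00 = 87.6 dB SPL.

87.6 dB SPL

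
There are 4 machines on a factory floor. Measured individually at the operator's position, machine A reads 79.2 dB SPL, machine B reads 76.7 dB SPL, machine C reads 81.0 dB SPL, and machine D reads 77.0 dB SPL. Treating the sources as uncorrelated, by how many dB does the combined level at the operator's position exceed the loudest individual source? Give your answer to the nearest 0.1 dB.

3.9 dB

Uncorrelated sources add in intensity (power), not in dB.
L_total = 10·log₁₀(10^(79.2/10) + 10^(76.7/10) + 10^(81.0/10) + 10^(77.0/10)) = 84.86 dB SPL.
Excess over the loudest (81.0 dB): 84.86 − 81.0 = 3.9 dB.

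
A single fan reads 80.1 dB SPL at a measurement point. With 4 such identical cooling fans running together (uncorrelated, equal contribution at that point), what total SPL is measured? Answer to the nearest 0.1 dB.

4 equal incoherent sources raise the level by 10·log₁₀(4) = 6.02 dB.
L_total = 80.1 + 6.02 = 86.1 dB SPL.

86.1 dB SPL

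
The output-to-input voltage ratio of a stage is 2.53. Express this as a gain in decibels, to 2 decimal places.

8.06 dB

Voltage ratio → dB uses the 20·log₁₀ form:
20·log₁₀(2.53) = 8.06 dB.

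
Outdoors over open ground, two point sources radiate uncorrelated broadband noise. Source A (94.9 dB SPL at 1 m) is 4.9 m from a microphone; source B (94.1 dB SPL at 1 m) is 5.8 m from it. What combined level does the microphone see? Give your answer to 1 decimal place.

83.1 dB SPL

At the listener: L_A = 94.9 − 20·log₁₀(4.9) = 81.10 dB; L_B = 94.1 − 20·log₁₀(5.8) = 78.83 dB.
Combined: 10·log₁₀(10^(81.10/10)+10^(78.83/10)) = 83.1 dB SPL.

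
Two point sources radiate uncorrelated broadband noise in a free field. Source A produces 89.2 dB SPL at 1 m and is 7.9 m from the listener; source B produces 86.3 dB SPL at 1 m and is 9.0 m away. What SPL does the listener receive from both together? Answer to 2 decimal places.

At the listener: L_A = 89.2 − 20·log₁₀(7.9) = 71.247 dB; L_B = 86.3 − 20·log₁₀(9.0) = 67.215 dB.
Combined: 10·log₁₀(10^(71.247/10)+10^(67.215/10)) = 72.69 dB SPL.

72.69 dB SPL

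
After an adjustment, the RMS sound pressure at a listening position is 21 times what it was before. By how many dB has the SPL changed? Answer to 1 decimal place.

26.4 dB

SPL change from a pressure ratio uses the 20·log₁₀ form:
20·log₁₀(21) = 26.4 dB.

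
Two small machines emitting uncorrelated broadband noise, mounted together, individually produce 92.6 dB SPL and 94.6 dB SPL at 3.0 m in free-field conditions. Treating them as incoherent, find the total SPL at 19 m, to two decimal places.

Combined at 3.0 m: 10·log₁₀(10^(92.6/10)+10^(94.6/10)) = 96.724 dB SPL.
Then apply −20·log₁₀(19/3.0) = -16.033 dB → 80.69 dB SPL.

80.69 dB SPL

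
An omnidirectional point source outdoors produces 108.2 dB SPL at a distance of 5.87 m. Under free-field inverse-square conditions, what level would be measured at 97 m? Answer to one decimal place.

83.8 dB SPL

Inverse-square spreading gives ΔL = −20·log₁₀(d₂/d₁).
ΔL = −20·log₁₀(97/5.87) = -24.36 dB, so L₂ = 108.2 + (-24.36) = 83.8 dB SPL.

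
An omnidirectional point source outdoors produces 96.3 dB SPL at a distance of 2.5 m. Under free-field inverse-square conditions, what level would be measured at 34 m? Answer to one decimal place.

73.6 dB SPL

For a point source in a free field, ΔL = −20·log₁₀(d₂/d₁).
ΔL = −20·log₁₀(34/2.5) = -22.67 dB, so L₂ = 96.3 + (-22.67) = 73.6 dB SPL.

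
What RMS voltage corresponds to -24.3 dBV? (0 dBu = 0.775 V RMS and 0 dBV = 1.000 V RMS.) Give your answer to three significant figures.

0.0610 V

V = 1.000 V × 10^(-24.3/20).
= 1.000 × 0.06095 = 0.0610 V.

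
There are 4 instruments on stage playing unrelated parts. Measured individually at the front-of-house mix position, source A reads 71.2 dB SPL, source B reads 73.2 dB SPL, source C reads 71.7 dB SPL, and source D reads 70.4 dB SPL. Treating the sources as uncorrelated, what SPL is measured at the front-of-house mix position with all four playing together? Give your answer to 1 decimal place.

77.8 dB SPL

Incoherent sources sum as intensities:
L_total = 10·log₁₀(10^(71.2/10) + 10^(73.2/10) + 10^(71.7/10) + 10^(70.4/10)) = 10·log₁₀(59830000) = 77.8 dB SPL.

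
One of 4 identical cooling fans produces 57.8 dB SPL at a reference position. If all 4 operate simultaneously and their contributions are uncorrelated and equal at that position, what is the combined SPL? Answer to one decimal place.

4 equal incoherent sources raise the level by 10·log₁₀(4) = 6.02 dB.
L_total = 57.8 + 6.02 = 63.8 dB SPL.

63.8 dB SPL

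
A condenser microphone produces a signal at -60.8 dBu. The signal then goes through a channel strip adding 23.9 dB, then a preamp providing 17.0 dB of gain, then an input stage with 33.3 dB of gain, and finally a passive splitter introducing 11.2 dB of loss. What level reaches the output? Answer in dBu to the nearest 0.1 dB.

Cascaded gains and losses add directly in dB.
-60.8 + 23.9 + 17.0 + 33.3 − 11.2 = +2.2 dBu.

+2.2 dBu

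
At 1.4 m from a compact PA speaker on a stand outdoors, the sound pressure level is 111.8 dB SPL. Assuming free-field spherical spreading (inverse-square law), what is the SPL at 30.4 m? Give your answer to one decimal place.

Free-field point source: level drops by 20·log₁₀ of the distance ratio.
ΔL = −20·log₁₀(30.4/1.4) = -26.73 dB, so L₂ = 111.8 + (-26.73) = 85.1 dB SPL.

85.1 dB SPL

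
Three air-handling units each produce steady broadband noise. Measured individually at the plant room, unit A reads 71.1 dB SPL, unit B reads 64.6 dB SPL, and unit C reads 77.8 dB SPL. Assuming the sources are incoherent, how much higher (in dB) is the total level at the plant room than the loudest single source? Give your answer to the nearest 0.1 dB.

1.0 dB

Incoherent sources sum as intensities:
L_total = 10·log₁₀(10^(71.1/10) + 10^(64.6/10) + 10^(77.8/10)) = 78.81 dB SPL.
Excess over the loudest (77.8 dB): 78.81 − 77.8 = 1.0 dB.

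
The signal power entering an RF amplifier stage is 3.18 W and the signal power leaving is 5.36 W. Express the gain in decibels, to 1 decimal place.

Power is a power quantity, so gain = 10·log₁₀(P_out/P_in).
10·log₁₀(5.36/3.18) = 10·log₁₀(1.686) = 2.3 dB.

2.3 dB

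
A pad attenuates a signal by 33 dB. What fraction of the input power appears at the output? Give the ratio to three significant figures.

Power ratio = 10^(dB/10).
10^(-33/10) = 10^(-3.300) = 0.000501.

0.000501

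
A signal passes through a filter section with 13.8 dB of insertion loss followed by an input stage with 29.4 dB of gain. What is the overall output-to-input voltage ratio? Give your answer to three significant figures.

6.03

Net gain = (−13.8) + 29.4 = 15.6 dB.
Voltage ratio = 10^(15.6/20) = 6.03.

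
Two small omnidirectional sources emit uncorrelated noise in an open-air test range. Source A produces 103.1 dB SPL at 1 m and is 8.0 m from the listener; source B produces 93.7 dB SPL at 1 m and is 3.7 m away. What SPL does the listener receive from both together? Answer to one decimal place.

At the listener: L_A = 103.1 − 20·log₁₀(8.0) = 85.04 dB; L_B = 93.7 − 20·log₁₀(3.7) = 82.34 dB.
Combined: 10·log₁₀(10^(85.04/10)+10^(82.34/10)) = 86.9 dB SPL.

86.9 dB SPL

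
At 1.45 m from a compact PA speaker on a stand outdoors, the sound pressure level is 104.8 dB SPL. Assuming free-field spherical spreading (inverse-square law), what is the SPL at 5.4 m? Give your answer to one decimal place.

For a point source in a free field, ΔL = −20·log₁₀(d₂/d₁).
ΔL = −20·log₁₀(5.4/1.45) = -11.42 dB, so L₂ = 104.8 + (-11.42) = 93.4 dB SPL.

93.4 dB SPL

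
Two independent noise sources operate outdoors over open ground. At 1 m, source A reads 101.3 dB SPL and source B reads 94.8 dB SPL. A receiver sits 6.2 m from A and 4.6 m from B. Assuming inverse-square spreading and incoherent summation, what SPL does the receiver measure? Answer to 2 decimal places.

86.93 dB SPL

At the listener: L_A = 101.3 − 20·log₁₀(6.2) = 85.452 dB; L_B = 94.8 − 20·log₁₀(4.6) = 81.545 dB.
Combined: 10·log₁₀(10^(85.452/10)+10^(81.545/10)) = 86.93 dB SPL.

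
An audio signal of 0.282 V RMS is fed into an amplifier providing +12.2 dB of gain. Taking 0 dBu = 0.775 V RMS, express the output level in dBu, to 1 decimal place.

+3.4 dBu

Input level: 20·log₁₀(0.282/0.775) = -8.78 dBu.
Output: -8.78 + 12.2 = +3.4 dBu.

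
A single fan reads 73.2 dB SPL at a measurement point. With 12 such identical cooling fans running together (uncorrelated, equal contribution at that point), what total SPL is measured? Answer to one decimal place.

12 equal incoherent sources raise the level by 10·log₁₀(12) = 10.79 dB.
L_total = 73.2 + 10.79 = 84.0 dB SPL.

84.0 dB SPL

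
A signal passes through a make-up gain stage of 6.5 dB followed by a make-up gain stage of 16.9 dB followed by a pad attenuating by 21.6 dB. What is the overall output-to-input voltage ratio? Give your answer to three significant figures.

Net gain = 6.5 + 16.9 + (−21.6) = 1.8 dB.
Voltage ratio = 10^(1.8/20) = 1.23.

1.23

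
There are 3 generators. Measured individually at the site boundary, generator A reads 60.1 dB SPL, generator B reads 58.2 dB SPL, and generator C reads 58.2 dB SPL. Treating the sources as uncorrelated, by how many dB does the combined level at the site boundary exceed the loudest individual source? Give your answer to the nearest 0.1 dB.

Uncorrelated sources add in intensity (power), not in dB.
L_total = 10·log₁₀(10^(60.1/10) + 10^(58.2/10) + 10^(58.2/10)) = 63.70 dB SPL.
Excess over the loudest (60.1 dB): 63.70 − 60.1 = 3.6 dB.

3.6 dB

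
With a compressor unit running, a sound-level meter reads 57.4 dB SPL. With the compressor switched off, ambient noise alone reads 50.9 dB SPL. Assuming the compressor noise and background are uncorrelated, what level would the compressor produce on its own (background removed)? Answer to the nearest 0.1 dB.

Remove the background by subtracting linear intensities:
L_src = 10·log₁₀(10^(57.4/10) − 10^(50.9/10)) = 10·log₁₀(426500) = 56.3 dB SPL.

56.3 dB SPL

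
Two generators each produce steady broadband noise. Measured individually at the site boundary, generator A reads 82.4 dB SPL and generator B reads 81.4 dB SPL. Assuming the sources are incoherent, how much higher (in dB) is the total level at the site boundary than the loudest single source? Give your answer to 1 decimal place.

Incoherent sources sum as intensities:
L_total = 10·log₁₀(10^(82.4/10) + 10^(81.4/10)) = 84.94 dB SPL.
Excess over the loudest (82.4 dB): 84.94 − 82.4 = 2.5 dB.

2.5 dB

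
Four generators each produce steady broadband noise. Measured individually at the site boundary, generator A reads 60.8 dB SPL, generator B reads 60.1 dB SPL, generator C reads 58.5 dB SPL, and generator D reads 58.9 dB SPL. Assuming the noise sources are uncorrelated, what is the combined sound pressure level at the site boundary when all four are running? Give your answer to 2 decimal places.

65.69 dB SPL

Add the sources as powers (linear), then convert back to dB:
L_total = 10·log₁₀(10^(60.8/10) + 10^(60.1/10) + 10^(58.5/10) + 10^(58.9/10)) = 10·log₁₀(3710000) = 65.69 dB SPL.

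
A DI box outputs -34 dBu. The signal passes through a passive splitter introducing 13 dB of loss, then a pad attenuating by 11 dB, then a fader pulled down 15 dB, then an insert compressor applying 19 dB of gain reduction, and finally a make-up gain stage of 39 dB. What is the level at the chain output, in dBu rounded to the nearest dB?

In dB, series stages simply add:
-34 − 13 − 11 − 15 − 19 + 39 = -53 dBu.

-53 dBu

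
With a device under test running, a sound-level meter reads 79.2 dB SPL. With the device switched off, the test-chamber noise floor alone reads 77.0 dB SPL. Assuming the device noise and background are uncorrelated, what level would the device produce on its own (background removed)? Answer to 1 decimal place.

75.2 dB SPL

Remove the background by subtracting linear intensities:
L_src = 10·log₁₀(10^(79.2/10) − 10^(77.0/10)) = 10·log₁₀(33060000) = 75.2 dB SPL.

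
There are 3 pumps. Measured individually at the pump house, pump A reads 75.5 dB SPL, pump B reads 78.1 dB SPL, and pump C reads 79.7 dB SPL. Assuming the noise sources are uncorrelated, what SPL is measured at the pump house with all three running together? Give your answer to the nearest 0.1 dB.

Add the sources as powers (linear), then convert back to dB:
L_total = 10·log₁₀(10^(75.5/10) + 10^(78.1/10) + 10^(79.7/10)) = 10·log₁₀(193400000) = 82.9 dB SPL.

82.9 dB SPL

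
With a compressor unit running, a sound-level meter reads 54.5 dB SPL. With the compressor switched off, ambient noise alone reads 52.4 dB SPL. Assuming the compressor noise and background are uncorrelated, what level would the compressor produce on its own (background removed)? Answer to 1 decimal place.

Subtract intensities: L_src = 10·log₁₀(10^(L_total/10) − 10^(L_bg/10)).
L_src = 10·log₁₀(10^(54.5/10) − 10^(52.4/10)) = 10·log₁₀(108100) = 50.3 dB SPL.

50.3 dB SPL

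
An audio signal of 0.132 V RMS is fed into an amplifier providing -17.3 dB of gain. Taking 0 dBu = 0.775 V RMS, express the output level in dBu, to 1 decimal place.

-32.7 dBu

Input level: 20·log₁₀(0.132/0.775) = -15.37 dBu.
Output: -15.37 − 17.3 = -32.7 dBu.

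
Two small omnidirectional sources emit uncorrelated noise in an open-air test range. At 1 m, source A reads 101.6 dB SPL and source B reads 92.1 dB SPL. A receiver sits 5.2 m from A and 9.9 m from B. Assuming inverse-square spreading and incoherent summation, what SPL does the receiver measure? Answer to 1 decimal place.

At the listener: L_A = 101.6 − 20·log₁₀(5.2) = 87.28 dB; L_B = 92.1 − 20·log₁₀(9.9) = 72.19 dB.
Combined: 10·log₁₀(10^(87.28/10)+10^(72.19/10)) = 87.4 dB SPL.

87.4 dB SPL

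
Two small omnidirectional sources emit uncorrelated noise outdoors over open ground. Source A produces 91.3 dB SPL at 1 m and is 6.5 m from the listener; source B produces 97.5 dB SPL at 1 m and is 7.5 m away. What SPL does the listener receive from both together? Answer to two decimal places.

At the listener: L_A = 91.3 − 20·log₁₀(6.5) = 75.042 dB; L_B = 97.5 − 20·log₁₀(7.5) = 79.999 dB.
Combined: 10·log₁₀(10^(75.042/10)+10^(79.999/10)) = 81.20 dB SPL.

81.20 dB SPL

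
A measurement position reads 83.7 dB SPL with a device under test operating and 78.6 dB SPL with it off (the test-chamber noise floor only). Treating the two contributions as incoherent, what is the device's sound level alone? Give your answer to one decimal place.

Background correction is a power subtraction:
L_src = 10·log₁₀(10^(83.7/10) − 10^(78.6/10)) = 10·log₁₀(162000000) = 82.1 dB SPL.

82.1 dB SPL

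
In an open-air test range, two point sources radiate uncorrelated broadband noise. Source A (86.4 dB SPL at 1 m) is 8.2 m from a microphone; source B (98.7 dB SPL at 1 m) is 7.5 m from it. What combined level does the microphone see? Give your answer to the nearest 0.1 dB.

At the listener: L_A = 86.4 − 20·log₁₀(8.2) = 68.12 dB; L_B = 98.7 − 20·log₁₀(7.5) = 81.20 dB.
Combined: 10·log₁₀(10^(68.12/10)+10^(81.20/10)) = 81.4 dB SPL.

81.4 dB SPL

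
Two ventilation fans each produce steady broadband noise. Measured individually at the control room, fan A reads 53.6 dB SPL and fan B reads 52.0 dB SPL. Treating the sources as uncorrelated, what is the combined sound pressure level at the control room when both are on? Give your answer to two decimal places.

55.88 dB SPL

Add the sources as powers (linear), then convert back to dB:
L_total = 10·log₁₀(10^(53.6/10) + 10^(52.0/10)) = 10·log₁₀(387600) = 55.88 dB SPL.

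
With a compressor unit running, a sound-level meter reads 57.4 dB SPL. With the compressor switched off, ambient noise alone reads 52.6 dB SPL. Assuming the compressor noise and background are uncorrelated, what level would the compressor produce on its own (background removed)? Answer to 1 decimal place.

Remove the background by subtracting linear intensities:
L_src = 10·log₁₀(10^(57.4/10) − 10^(52.6/10)) = 10·log₁₀(367600) = 55.7 dB SPL.

55.7 dB SPL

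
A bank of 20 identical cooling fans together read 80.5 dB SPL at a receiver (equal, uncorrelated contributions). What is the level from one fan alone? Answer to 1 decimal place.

20 equal incoherent sources add 10·log₁₀(20) = 13.01 dB over one source.
L_one = 80.5 − 13.01 = 67.5 dB SPL.

67.5 dB SPL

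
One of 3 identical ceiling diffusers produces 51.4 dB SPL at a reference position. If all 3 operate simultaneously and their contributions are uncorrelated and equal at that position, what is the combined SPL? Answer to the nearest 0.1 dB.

56.2 dB SPL

3 equal incoherent sources raise the level by 10·log₁₀(3) = 4.77 dB.
L_total = 51.4 + 4.77 = 56.2 dB SPL.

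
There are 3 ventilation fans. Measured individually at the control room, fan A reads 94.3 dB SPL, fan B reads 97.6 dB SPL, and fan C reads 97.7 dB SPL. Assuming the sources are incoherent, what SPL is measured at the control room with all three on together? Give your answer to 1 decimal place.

101.6 dB SPL

Incoherent sources sum as intensities:
L_total = 10·log₁₀(10^(94.3/10) + 10^(97.6/10) + 10^(97.7/10)) = 10·log₁₀(14334000000) = 101.6 dB SPL.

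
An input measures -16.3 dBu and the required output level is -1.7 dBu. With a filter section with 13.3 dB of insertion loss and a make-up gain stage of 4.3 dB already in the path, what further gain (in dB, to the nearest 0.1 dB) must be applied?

23.6 dB

The required make-up gain is the shortfall in the dB sum.
G = -1.7 − (-16.3) + 13.3 − 4.3 = 23.6 dB.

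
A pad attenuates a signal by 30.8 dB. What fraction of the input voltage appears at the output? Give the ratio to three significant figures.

0.0288

Voltage ratio = 10^(dB/20).
10^(-30.8/20) = 10^(-1.540) = 0.0288.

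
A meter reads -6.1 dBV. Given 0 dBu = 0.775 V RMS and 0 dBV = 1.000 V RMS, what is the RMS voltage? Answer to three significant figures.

0.495 V

V = 1.000 V × 10^(-6.1/20).
= 1.000 × 0.4955 = 0.495 V.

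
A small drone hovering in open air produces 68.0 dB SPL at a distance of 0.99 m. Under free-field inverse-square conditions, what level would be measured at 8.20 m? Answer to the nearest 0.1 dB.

49.6 dB SPL

Free-field point source: level drops by 20·log₁₀ of the distance ratio.
ΔL = −20·log₁₀(8.20/0.99) = -18.36 dB, so L₂ = 68.0 + (-18.36) = 49.6 dB SPL.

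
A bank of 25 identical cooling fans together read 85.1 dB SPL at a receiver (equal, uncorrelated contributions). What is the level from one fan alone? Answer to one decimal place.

71.1 dB SPL

25 equal incoherent sources add 10·log₁₀(25) = 13.98 dB over one source.
L_one = 85.1 − 13.98 = 71.1 dB SPL.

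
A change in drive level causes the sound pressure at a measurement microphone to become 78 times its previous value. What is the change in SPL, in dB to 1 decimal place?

37.8 dB

SPL change from a pressure ratio uses the 20·log₁₀ form:
20·log₁₀(78) = 37.8 dB.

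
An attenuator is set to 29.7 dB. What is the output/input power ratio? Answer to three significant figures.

Power ratio = 10^(dB/10).
10^(-29.7/10) = 10^(-2.970) = 0.00107.

0.00107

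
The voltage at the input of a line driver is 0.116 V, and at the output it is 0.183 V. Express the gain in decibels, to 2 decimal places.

3.96 dB

For a voltage ratio, dB = 20·log₁₀(V₂/V₁).
20·log₁₀(0.183/0.116) = 20·log₁₀(1.578) = 3.96 dB.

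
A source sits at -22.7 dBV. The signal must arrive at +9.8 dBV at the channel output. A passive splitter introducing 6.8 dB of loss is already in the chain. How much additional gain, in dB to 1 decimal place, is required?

39.3 dB

The required make-up gain is the shortfall in the dB sum.
G = +9.8 − (-22.7) + 6.8 = 39.3 dB.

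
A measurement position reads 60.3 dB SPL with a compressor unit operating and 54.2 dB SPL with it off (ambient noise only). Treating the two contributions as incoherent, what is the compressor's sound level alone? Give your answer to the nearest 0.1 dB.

Remove the background by subtracting linear intensities:
L_src = 10·log₁₀(10^(60.3/10) − 10^(54.2/10)) = 10·log₁₀(808500) = 59.1 dB SPL.

59.1 dB SPL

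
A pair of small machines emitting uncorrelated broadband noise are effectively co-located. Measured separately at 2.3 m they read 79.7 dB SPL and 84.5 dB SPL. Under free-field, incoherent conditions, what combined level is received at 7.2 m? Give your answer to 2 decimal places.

75.83 dB SPL

Combined at 2.3 m: 10·log₁₀(10^(79.7/10)+10^(84.5/10)) = 85.742 dB SPL.
Then apply −20·log₁₀(7.2/2.3) = -9.912 dB → 75.83 dB SPL.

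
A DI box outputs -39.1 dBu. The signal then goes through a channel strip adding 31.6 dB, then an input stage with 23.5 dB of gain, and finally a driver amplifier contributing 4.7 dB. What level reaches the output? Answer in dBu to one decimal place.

Gain stages sum in dB:
-39.1 + 31.6 + 23.5 + 4.7 = +20.7 dBu.

+20.7 dBu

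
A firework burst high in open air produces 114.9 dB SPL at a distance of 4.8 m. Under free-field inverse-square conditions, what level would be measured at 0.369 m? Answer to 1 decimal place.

Inverse-square spreading gives ΔL = −20·log₁₀(d₂/d₁).
ΔL = −20·log₁₀(0.369/4.8) = 22.28 dB, so L₂ = 114.9 + (22.28) = 137.2 dB SPL.

137.2 dB SPL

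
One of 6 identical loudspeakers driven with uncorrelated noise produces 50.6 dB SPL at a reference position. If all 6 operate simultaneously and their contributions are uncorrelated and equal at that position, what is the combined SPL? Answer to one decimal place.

6 equal incoherent sources raise the level by 10·log₁₀(6) = 7.78 dB.
L_total = 50.6 + 7.78 = 58.4 dB SPL.

58.4 dB SPL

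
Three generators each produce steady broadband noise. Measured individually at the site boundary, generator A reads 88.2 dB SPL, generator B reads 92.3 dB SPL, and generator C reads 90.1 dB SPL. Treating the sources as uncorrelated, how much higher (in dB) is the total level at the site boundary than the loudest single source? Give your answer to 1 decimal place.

Incoherent sources sum as intensities:
L_total = 10·log₁₀(10^(88.2/10) + 10^(92.3/10) + 10^(90.1/10)) = 95.29 dB SPL.
Excess over the loudest (92.3 dB): 95.29 − 92.3 = 3.0 dB.

3.0 dB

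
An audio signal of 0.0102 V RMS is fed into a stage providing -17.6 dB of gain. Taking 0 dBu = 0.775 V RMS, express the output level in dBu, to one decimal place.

-55.2 dBu

Input level: 20·log₁₀(0.0102/0.775) = -37.61 dBu.
Output: -37.61 − 17.6 = -55.2 dBu.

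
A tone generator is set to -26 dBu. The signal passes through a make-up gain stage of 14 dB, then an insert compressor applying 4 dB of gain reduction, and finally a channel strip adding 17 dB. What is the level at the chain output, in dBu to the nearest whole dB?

In dB, series stages simply add:
-26 + 14 − 4 + 17 = +1 dBu.

+1 dBu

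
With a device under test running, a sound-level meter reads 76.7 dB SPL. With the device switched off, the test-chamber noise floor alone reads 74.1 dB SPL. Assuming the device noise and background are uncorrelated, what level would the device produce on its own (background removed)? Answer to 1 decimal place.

73.2 dB SPL

Background correction is a power subtraction:
L_src = 10·log₁₀(10^(76.7/10) − 10^(74.1/10)) = 10·log₁₀(21070000) = 73.2 dB SPL.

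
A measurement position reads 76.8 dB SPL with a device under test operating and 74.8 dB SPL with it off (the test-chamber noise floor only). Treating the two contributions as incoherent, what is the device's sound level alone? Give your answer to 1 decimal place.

Subtract intensities: L_src = 10·log₁₀(10^(L_total/10) − 10^(L_bg/10)).
L_src = 10·log₁₀(10^(76.8/10) − 10^(74.8/10)) = 10·log₁₀(17660000) = 72.5 dB SPL.

72.5 dB SPL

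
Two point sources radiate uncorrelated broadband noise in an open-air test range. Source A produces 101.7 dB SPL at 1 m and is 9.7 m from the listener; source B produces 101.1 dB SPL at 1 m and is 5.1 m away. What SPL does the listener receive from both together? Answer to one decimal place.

At the listener: L_A = 101.7 − 20·log₁₀(9.7) = 81.96 dB; L_B = 101.1 − 20·log₁₀(5.1) = 86.95 dB.
Combined: 10·log₁₀(10^(81.96/10)+10^(86.95/10)) = 88.1 dB SPL.

88.1 dB SPL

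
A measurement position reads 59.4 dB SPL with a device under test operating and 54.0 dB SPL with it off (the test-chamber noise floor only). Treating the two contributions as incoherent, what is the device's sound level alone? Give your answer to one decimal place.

Background correction is a power subtraction:
L_src = 10·log₁₀(10^(59.4/10) − 10^(54.0/10)) = 10·log₁₀(619800) = 57.9 dB SPL.

57.9 dB SPL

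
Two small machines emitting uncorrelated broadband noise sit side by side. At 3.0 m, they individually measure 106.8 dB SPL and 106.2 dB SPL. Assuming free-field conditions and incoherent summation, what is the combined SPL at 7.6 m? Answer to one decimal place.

101.4 dB SPL

Combined at 3.0 m: 10·log₁₀(10^(106.8/10)+10^(106.2/10)) = 109.52 dB SPL.
Then apply −20·log₁₀(7.6/3.0) = -8.07 dB → 101.4 dB SPL.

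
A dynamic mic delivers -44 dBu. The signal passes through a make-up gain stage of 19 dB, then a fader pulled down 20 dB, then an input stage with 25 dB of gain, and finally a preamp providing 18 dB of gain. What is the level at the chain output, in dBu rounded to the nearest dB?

Cascaded gains and losses add directly in dB.
-44 + 19 − 20 + 25 + 18 = -2 dBu.

-2 dBu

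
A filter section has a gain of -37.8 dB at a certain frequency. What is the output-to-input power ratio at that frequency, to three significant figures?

0.000166

Power ratio = 10^(dB/10).
10^(-37.8/10) = 10^(-3.780) = 0.000166.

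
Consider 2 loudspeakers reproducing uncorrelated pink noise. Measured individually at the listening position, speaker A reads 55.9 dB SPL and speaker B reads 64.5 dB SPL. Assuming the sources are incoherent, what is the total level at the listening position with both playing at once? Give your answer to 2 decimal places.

Uncorrelated sources add in intensity (power), not in dB.
L_total = 10·log₁₀(10^(55.9/10) + 10^(64.5/10)) = 10·log₁₀(3207000) = 65.06 dB SPL.

65.06 dB SPL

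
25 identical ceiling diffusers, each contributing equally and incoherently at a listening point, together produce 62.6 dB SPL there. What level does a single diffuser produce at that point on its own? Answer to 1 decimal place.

25 equal incoherent sources add 10·log₁₀(25) = 13.98 dB over one source.
L_one = 62.6 − 13.98 = 48.6 dB SPL.

48.6 dB SPL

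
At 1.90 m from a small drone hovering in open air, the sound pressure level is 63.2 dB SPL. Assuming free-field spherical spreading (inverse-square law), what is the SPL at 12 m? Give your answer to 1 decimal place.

47.2 dB SPL

Inverse-square spreading gives ΔL = −20·log₁₀(d₂/d₁).
ΔL = −20·log₁₀(12/1.90) = -16.01 dB, so L₂ = 63.2 + (-16.01) = 47.2 dB SPL.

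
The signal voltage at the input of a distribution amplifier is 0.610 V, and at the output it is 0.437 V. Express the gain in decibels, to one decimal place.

Voltage ratio → dB uses the 20·log₁₀ form:
20·log₁₀(0.437/0.610) = 20·log₁₀(0.7164) = -2.9 dB.

-2.9 dB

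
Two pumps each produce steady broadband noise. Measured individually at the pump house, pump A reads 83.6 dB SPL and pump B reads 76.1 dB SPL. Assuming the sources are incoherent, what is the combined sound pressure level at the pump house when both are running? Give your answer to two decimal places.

Incoherent sources sum as intensities:
L_total = 10·log₁₀(10^(83.6/10) + 10^(76.1/10)) = 10·log₁₀(269800000) = 84.31 dB SPL.

84.31 dB SPL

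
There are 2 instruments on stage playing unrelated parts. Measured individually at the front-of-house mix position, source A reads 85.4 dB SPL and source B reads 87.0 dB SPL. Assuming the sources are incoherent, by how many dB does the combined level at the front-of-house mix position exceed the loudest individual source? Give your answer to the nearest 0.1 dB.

2.3 dB

Add the sources as powers (linear), then convert back to dB:
L_total = 10·log₁₀(10^(85.4/10) + 10^(87.0/10)) = 89.28 dB SPL.
Excess over the loudest (87.0 dB): 89.28 − 87.0 = 2.3 dB.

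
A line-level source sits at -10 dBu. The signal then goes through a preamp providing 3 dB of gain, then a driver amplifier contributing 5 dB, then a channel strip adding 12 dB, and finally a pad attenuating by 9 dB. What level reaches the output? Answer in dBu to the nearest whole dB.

Gain stages sum in dB:
-10 + 3 + 5 + 12 − 9 = +1 dBu.

+1 dBu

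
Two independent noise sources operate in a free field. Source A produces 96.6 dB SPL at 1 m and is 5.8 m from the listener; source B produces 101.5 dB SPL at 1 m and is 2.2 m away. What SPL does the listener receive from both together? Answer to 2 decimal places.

94.85 dB SPL

At the listener: L_A = 96.6 − 20·log₁₀(5.8) = 81.331 dB; L_B = 101.5 − 20·log₁₀(2.2) = 94.652 dB.
Combined: 10·log₁₀(10^(81.331/10)+10^(94.652/10)) = 94.85 dB SPL.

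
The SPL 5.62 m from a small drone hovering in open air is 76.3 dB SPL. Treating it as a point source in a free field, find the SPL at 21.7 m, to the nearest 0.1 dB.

For a point source in a free field, ΔL = −20·log₁₀(d₂/d₁).
ΔL = −20·log₁₀(21.7/5.62) = -11.73 dB, so L₂ = 76.3 + (-11.73) = 64.6 dB SPL.

64.6 dB SPL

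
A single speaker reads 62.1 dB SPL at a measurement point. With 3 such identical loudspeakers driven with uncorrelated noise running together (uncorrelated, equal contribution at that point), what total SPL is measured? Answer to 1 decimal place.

66.9 dB SPL

3 equal incoherent sources raise the level by 10·log₁₀(3) = 4.77 dB.
L_total = 62.1 + 4.77 = 66.9 dB SPL.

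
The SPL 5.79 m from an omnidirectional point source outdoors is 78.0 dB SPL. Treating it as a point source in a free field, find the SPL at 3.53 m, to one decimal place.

Free-field point source: level drops by 20·log₁₀ of the distance ratio.
ΔL = −20·log₁₀(3.53/5.79) = 4.30 dB, so L₂ = 78.0 + (4.30) = 82.3 dB SPL.

82.3 dB SPL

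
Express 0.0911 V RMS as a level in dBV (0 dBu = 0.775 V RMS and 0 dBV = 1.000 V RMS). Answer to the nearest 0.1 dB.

-20.8 dBV

dBV = 20·log₁₀(V / 1.000 V).
20·log₁₀(0.0911/1.000) = -20.8 dBV.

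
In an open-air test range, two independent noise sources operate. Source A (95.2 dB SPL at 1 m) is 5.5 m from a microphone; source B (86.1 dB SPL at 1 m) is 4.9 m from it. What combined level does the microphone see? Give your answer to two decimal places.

81.02 dB SPL

At the listener: L_A = 95.2 − 20·log₁₀(5.5) = 80.393 dB; L_B = 86.1 − 20·log₁₀(4.9) = 72.296 dB.
Combined: 10·log₁₀(10^(80.393/10)+10^(72.296/10)) = 81.02 dB SPL.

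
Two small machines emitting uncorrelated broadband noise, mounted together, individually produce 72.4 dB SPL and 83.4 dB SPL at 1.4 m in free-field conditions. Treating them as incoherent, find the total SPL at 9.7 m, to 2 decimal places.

66.92 dB SPL

Combined at 1.4 m: 10·log₁₀(10^(72.4/10)+10^(83.4/10)) = 83.732 dB SPL.
Then apply −20·log₁₀(9.7/1.4) = -16.813 dB → 66.92 dB SPL.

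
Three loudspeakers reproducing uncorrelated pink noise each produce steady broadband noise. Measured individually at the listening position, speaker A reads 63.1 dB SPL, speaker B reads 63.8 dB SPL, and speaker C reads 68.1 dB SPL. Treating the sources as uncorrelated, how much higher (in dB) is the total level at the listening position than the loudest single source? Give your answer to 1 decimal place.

Uncorrelated sources add in intensity (power), not in dB.
L_total = 10·log₁₀(10^(63.1/10) + 10^(63.8/10) + 10^(68.1/10)) = 70.37 dB SPL.
Excess over the loudest (68.1 dB): 70.37 − 68.1 = 2.3 dB.

2.3 dB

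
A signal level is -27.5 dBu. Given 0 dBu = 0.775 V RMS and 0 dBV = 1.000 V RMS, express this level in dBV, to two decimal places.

-29.71 dBV

The offset between the scales is 20·log₁₀(0.775/1.000) = −2.214 dB.
So dBV = -27.5 − 2.214 = -29.71 dBV.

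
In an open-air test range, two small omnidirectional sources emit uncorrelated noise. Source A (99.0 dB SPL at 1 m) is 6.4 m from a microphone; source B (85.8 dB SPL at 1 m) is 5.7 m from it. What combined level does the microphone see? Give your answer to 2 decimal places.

83.13 dB SPL

At the listener: L_A = 99.0 − 20·log₁₀(6.4) = 82.876 dB; L_B = 85.8 − 20·log₁₀(5.7) = 70.683 dB.
Combined: 10·log₁₀(10^(82.876/10)+10^(70.683/10)) = 83.13 dB SPL.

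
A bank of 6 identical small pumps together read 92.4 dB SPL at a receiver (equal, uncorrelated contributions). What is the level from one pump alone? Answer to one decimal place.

6 equal incoherent sources add 10·log₁₀(6) = 7.78 dB over one source.
L_one = 92.4 − 7.78 = 84.6 dB SPL.

84.6 dB SPL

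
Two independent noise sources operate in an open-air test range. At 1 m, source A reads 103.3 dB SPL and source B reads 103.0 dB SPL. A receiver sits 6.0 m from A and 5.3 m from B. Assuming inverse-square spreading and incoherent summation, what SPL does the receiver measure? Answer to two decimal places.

At the listener: L_A = 103.3 − 20·log₁₀(6.0) = 87.737 dB; L_B = 103.0 − 20·log₁₀(5.3) = 88.514 dB.
Combined: 10·log₁₀(10^(87.737/10)+10^(88.514/10)) = 91.15 dB SPL.

91.15 dB SPL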